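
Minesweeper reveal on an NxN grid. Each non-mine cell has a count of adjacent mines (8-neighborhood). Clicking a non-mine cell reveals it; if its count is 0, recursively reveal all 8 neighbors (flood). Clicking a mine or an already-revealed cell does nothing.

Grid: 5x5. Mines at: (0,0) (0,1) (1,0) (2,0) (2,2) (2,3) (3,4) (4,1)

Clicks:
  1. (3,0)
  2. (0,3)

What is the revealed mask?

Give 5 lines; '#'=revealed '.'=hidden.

Answer: ..###
..###
.....
#....
.....

Derivation:
Click 1 (3,0) count=2: revealed 1 new [(3,0)] -> total=1
Click 2 (0,3) count=0: revealed 6 new [(0,2) (0,3) (0,4) (1,2) (1,3) (1,4)] -> total=7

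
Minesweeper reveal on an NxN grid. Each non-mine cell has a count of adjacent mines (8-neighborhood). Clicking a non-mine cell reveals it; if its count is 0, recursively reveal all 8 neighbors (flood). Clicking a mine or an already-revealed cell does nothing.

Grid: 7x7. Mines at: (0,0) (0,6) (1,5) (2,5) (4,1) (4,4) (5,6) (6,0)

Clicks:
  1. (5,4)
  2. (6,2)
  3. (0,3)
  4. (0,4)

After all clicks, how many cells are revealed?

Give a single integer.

Answer: 29

Derivation:
Click 1 (5,4) count=1: revealed 1 new [(5,4)] -> total=1
Click 2 (6,2) count=0: revealed 9 new [(5,1) (5,2) (5,3) (5,5) (6,1) (6,2) (6,3) (6,4) (6,5)] -> total=10
Click 3 (0,3) count=0: revealed 19 new [(0,1) (0,2) (0,3) (0,4) (1,0) (1,1) (1,2) (1,3) (1,4) (2,0) (2,1) (2,2) (2,3) (2,4) (3,0) (3,1) (3,2) (3,3) (3,4)] -> total=29
Click 4 (0,4) count=1: revealed 0 new [(none)] -> total=29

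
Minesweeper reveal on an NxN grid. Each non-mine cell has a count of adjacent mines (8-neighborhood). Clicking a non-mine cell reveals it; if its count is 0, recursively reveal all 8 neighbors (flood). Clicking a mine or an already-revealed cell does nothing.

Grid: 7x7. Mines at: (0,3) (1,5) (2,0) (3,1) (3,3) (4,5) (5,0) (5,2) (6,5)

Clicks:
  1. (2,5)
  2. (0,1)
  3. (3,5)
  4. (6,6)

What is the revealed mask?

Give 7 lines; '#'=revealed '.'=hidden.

Answer: ###....
###....
.....#.
.....#.
.......
.......
......#

Derivation:
Click 1 (2,5) count=1: revealed 1 new [(2,5)] -> total=1
Click 2 (0,1) count=0: revealed 6 new [(0,0) (0,1) (0,2) (1,0) (1,1) (1,2)] -> total=7
Click 3 (3,5) count=1: revealed 1 new [(3,5)] -> total=8
Click 4 (6,6) count=1: revealed 1 new [(6,6)] -> total=9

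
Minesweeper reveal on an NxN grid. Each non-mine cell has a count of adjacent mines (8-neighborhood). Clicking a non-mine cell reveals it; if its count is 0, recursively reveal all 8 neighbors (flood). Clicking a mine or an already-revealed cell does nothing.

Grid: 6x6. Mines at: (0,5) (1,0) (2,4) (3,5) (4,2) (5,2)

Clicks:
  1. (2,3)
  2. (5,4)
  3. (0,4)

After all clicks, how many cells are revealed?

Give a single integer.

Click 1 (2,3) count=1: revealed 1 new [(2,3)] -> total=1
Click 2 (5,4) count=0: revealed 6 new [(4,3) (4,4) (4,5) (5,3) (5,4) (5,5)] -> total=7
Click 3 (0,4) count=1: revealed 1 new [(0,4)] -> total=8

Answer: 8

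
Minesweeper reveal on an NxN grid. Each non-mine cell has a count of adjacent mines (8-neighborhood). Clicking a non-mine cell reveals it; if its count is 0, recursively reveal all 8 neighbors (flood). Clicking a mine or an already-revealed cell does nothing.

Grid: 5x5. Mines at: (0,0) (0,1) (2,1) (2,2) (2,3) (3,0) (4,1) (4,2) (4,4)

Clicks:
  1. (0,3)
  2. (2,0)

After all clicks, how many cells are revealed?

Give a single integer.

Click 1 (0,3) count=0: revealed 6 new [(0,2) (0,3) (0,4) (1,2) (1,3) (1,4)] -> total=6
Click 2 (2,0) count=2: revealed 1 new [(2,0)] -> total=7

Answer: 7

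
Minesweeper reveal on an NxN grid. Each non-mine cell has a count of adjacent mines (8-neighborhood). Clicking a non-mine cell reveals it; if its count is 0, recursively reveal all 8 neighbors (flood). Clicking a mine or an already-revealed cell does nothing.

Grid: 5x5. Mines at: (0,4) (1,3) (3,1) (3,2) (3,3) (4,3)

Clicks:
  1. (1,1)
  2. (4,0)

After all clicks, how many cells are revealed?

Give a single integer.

Click 1 (1,1) count=0: revealed 9 new [(0,0) (0,1) (0,2) (1,0) (1,1) (1,2) (2,0) (2,1) (2,2)] -> total=9
Click 2 (4,0) count=1: revealed 1 new [(4,0)] -> total=10

Answer: 10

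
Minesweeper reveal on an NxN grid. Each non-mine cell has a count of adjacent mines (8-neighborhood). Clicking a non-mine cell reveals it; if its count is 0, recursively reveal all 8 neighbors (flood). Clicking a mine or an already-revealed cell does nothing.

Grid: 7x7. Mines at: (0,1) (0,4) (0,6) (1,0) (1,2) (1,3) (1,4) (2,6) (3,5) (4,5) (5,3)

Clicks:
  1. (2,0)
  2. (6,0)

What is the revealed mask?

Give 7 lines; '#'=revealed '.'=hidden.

Answer: .......
.......
#####..
#####..
#####..
###....
###....

Derivation:
Click 1 (2,0) count=1: revealed 1 new [(2,0)] -> total=1
Click 2 (6,0) count=0: revealed 20 new [(2,1) (2,2) (2,3) (2,4) (3,0) (3,1) (3,2) (3,3) (3,4) (4,0) (4,1) (4,2) (4,3) (4,4) (5,0) (5,1) (5,2) (6,0) (6,1) (6,2)] -> total=21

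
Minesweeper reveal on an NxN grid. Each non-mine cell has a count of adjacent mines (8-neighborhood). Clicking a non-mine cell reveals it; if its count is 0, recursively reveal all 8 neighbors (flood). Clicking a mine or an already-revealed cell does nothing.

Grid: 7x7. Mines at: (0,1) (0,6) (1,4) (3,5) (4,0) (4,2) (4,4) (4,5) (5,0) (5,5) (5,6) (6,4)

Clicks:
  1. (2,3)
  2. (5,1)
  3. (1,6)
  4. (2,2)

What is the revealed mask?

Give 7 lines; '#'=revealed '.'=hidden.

Click 1 (2,3) count=1: revealed 1 new [(2,3)] -> total=1
Click 2 (5,1) count=3: revealed 1 new [(5,1)] -> total=2
Click 3 (1,6) count=1: revealed 1 new [(1,6)] -> total=3
Click 4 (2,2) count=0: revealed 11 new [(1,0) (1,1) (1,2) (1,3) (2,0) (2,1) (2,2) (3,0) (3,1) (3,2) (3,3)] -> total=14

Answer: .......
####..#
####...
####...
.......
.#.....
.......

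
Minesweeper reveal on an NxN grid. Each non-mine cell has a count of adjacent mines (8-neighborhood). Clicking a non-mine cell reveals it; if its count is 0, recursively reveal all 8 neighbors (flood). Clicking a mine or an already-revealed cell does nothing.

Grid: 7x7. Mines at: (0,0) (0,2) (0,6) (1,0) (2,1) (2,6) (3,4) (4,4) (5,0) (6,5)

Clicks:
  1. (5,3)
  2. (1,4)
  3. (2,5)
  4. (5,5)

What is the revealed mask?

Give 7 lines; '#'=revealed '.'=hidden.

Click 1 (5,3) count=1: revealed 1 new [(5,3)] -> total=1
Click 2 (1,4) count=0: revealed 9 new [(0,3) (0,4) (0,5) (1,3) (1,4) (1,5) (2,3) (2,4) (2,5)] -> total=10
Click 3 (2,5) count=2: revealed 0 new [(none)] -> total=10
Click 4 (5,5) count=2: revealed 1 new [(5,5)] -> total=11

Answer: ...###.
...###.
...###.
.......
.......
...#.#.
.......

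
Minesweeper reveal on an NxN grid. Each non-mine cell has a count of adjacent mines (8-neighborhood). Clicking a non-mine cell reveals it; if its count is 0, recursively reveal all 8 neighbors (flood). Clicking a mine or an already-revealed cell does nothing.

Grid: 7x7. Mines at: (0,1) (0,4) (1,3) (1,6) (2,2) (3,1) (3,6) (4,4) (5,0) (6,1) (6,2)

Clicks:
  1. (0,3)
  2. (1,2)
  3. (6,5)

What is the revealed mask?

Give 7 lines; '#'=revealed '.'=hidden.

Click 1 (0,3) count=2: revealed 1 new [(0,3)] -> total=1
Click 2 (1,2) count=3: revealed 1 new [(1,2)] -> total=2
Click 3 (6,5) count=0: revealed 10 new [(4,5) (4,6) (5,3) (5,4) (5,5) (5,6) (6,3) (6,4) (6,5) (6,6)] -> total=12

Answer: ...#...
..#....
.......
.......
.....##
...####
...####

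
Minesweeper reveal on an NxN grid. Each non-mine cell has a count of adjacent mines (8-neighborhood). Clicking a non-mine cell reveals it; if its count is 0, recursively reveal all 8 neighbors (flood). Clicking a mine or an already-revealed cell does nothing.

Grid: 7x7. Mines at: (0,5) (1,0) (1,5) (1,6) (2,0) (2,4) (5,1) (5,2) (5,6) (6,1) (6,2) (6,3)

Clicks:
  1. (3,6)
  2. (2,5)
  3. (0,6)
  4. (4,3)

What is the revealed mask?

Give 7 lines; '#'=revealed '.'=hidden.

Click 1 (3,6) count=0: revealed 6 new [(2,5) (2,6) (3,5) (3,6) (4,5) (4,6)] -> total=6
Click 2 (2,5) count=3: revealed 0 new [(none)] -> total=6
Click 3 (0,6) count=3: revealed 1 new [(0,6)] -> total=7
Click 4 (4,3) count=1: revealed 1 new [(4,3)] -> total=8

Answer: ......#
.......
.....##
.....##
...#.##
.......
.......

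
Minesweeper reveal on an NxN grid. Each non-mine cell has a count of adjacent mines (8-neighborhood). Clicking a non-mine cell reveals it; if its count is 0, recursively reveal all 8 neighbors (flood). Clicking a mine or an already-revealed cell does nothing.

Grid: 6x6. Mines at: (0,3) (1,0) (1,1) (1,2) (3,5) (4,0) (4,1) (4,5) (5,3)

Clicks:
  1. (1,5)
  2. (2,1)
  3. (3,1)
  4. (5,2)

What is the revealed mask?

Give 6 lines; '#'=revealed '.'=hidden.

Answer: ....##
....##
.#..##
.#....
......
..#...

Derivation:
Click 1 (1,5) count=0: revealed 6 new [(0,4) (0,5) (1,4) (1,5) (2,4) (2,5)] -> total=6
Click 2 (2,1) count=3: revealed 1 new [(2,1)] -> total=7
Click 3 (3,1) count=2: revealed 1 new [(3,1)] -> total=8
Click 4 (5,2) count=2: revealed 1 new [(5,2)] -> total=9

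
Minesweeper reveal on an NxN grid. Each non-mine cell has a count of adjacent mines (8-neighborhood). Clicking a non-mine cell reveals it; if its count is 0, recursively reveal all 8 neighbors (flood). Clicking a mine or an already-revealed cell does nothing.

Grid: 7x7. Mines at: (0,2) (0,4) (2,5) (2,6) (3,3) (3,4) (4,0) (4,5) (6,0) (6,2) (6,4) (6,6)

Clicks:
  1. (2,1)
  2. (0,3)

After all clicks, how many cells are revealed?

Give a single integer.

Answer: 12

Derivation:
Click 1 (2,1) count=0: revealed 11 new [(0,0) (0,1) (1,0) (1,1) (1,2) (2,0) (2,1) (2,2) (3,0) (3,1) (3,2)] -> total=11
Click 2 (0,3) count=2: revealed 1 new [(0,3)] -> total=12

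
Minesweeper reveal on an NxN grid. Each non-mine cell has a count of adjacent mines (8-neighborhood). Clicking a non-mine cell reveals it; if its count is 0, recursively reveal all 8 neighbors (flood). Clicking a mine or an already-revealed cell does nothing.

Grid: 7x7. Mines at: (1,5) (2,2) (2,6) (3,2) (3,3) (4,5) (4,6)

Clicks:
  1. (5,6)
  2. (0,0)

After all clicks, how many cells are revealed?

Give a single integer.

Click 1 (5,6) count=2: revealed 1 new [(5,6)] -> total=1
Click 2 (0,0) count=0: revealed 32 new [(0,0) (0,1) (0,2) (0,3) (0,4) (1,0) (1,1) (1,2) (1,3) (1,4) (2,0) (2,1) (3,0) (3,1) (4,0) (4,1) (4,2) (4,3) (4,4) (5,0) (5,1) (5,2) (5,3) (5,4) (5,5) (6,0) (6,1) (6,2) (6,3) (6,4) (6,5) (6,6)] -> total=33

Answer: 33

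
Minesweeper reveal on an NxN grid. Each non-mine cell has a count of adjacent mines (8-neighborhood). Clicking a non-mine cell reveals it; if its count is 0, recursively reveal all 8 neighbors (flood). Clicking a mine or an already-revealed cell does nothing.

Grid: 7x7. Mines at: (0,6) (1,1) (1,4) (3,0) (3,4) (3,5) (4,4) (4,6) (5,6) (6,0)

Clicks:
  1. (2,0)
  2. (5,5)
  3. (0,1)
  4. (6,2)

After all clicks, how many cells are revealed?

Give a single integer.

Click 1 (2,0) count=2: revealed 1 new [(2,0)] -> total=1
Click 2 (5,5) count=3: revealed 1 new [(5,5)] -> total=2
Click 3 (0,1) count=1: revealed 1 new [(0,1)] -> total=3
Click 4 (6,2) count=0: revealed 18 new [(2,1) (2,2) (2,3) (3,1) (3,2) (3,3) (4,1) (4,2) (4,3) (5,1) (5,2) (5,3) (5,4) (6,1) (6,2) (6,3) (6,4) (6,5)] -> total=21

Answer: 21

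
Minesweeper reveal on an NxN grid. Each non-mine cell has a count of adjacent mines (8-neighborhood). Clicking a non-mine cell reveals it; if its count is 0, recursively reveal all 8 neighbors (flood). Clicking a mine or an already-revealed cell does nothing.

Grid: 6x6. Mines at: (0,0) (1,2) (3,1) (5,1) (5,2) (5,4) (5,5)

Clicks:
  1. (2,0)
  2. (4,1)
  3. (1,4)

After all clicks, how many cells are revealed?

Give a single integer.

Answer: 20

Derivation:
Click 1 (2,0) count=1: revealed 1 new [(2,0)] -> total=1
Click 2 (4,1) count=3: revealed 1 new [(4,1)] -> total=2
Click 3 (1,4) count=0: revealed 18 new [(0,3) (0,4) (0,5) (1,3) (1,4) (1,5) (2,2) (2,3) (2,4) (2,5) (3,2) (3,3) (3,4) (3,5) (4,2) (4,3) (4,4) (4,5)] -> total=20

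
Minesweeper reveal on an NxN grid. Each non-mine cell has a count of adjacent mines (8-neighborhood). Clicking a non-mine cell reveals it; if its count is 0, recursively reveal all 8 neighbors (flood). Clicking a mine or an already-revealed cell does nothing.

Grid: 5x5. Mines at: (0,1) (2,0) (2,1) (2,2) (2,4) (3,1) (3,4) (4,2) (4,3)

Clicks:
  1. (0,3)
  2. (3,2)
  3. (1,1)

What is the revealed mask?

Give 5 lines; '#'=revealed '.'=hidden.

Answer: ..###
.####
.....
..#..
.....

Derivation:
Click 1 (0,3) count=0: revealed 6 new [(0,2) (0,3) (0,4) (1,2) (1,3) (1,4)] -> total=6
Click 2 (3,2) count=5: revealed 1 new [(3,2)] -> total=7
Click 3 (1,1) count=4: revealed 1 new [(1,1)] -> total=8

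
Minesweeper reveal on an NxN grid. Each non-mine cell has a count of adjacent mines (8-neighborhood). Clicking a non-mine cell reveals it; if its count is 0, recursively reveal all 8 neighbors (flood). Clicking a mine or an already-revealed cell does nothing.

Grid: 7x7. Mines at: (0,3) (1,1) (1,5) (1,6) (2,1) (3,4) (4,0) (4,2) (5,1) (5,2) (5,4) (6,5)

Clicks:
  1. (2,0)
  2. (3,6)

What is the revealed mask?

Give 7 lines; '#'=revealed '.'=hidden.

Answer: .......
.......
#....##
.....##
.....##
.....##
.......

Derivation:
Click 1 (2,0) count=2: revealed 1 new [(2,0)] -> total=1
Click 2 (3,6) count=0: revealed 8 new [(2,5) (2,6) (3,5) (3,6) (4,5) (4,6) (5,5) (5,6)] -> total=9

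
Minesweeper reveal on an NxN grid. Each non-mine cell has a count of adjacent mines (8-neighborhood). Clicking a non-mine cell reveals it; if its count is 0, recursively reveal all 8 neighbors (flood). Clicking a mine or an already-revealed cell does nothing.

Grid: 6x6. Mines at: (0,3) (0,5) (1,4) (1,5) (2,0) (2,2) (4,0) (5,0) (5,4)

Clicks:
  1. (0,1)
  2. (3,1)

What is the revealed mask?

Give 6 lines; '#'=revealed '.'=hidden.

Click 1 (0,1) count=0: revealed 6 new [(0,0) (0,1) (0,2) (1,0) (1,1) (1,2)] -> total=6
Click 2 (3,1) count=3: revealed 1 new [(3,1)] -> total=7

Answer: ###...
###...
......
.#....
......
......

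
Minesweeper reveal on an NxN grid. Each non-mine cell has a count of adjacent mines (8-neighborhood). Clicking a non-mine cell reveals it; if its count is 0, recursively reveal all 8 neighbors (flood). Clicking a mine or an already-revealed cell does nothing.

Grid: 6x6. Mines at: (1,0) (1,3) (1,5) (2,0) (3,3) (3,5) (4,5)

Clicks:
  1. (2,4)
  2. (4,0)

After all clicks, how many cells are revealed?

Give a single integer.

Click 1 (2,4) count=4: revealed 1 new [(2,4)] -> total=1
Click 2 (4,0) count=0: revealed 13 new [(3,0) (3,1) (3,2) (4,0) (4,1) (4,2) (4,3) (4,4) (5,0) (5,1) (5,2) (5,3) (5,4)] -> total=14

Answer: 14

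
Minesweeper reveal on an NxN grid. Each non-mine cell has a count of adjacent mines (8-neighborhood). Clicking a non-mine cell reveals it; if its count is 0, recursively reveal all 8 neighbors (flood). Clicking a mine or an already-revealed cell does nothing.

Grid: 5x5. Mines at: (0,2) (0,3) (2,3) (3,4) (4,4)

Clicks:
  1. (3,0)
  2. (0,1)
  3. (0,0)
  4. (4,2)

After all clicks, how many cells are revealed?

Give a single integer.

Click 1 (3,0) count=0: revealed 16 new [(0,0) (0,1) (1,0) (1,1) (1,2) (2,0) (2,1) (2,2) (3,0) (3,1) (3,2) (3,3) (4,0) (4,1) (4,2) (4,3)] -> total=16
Click 2 (0,1) count=1: revealed 0 new [(none)] -> total=16
Click 3 (0,0) count=0: revealed 0 new [(none)] -> total=16
Click 4 (4,2) count=0: revealed 0 new [(none)] -> total=16

Answer: 16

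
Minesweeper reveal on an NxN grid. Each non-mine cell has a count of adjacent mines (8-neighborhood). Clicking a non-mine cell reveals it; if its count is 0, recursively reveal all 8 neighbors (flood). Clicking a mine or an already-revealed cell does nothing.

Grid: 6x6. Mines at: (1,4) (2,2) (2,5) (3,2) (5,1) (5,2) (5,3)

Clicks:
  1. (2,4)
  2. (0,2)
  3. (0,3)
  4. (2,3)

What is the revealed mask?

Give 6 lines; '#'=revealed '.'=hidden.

Click 1 (2,4) count=2: revealed 1 new [(2,4)] -> total=1
Click 2 (0,2) count=0: revealed 14 new [(0,0) (0,1) (0,2) (0,3) (1,0) (1,1) (1,2) (1,3) (2,0) (2,1) (3,0) (3,1) (4,0) (4,1)] -> total=15
Click 3 (0,3) count=1: revealed 0 new [(none)] -> total=15
Click 4 (2,3) count=3: revealed 1 new [(2,3)] -> total=16

Answer: ####..
####..
##.##.
##....
##....
......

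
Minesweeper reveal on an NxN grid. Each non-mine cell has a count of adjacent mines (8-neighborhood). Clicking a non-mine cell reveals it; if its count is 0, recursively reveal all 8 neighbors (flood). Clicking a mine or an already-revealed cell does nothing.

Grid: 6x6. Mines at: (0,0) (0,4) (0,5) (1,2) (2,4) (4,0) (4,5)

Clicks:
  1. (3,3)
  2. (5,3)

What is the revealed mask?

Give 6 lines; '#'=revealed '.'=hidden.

Answer: ......
......
.###..
.####.
.####.
.####.

Derivation:
Click 1 (3,3) count=1: revealed 1 new [(3,3)] -> total=1
Click 2 (5,3) count=0: revealed 14 new [(2,1) (2,2) (2,3) (3,1) (3,2) (3,4) (4,1) (4,2) (4,3) (4,4) (5,1) (5,2) (5,3) (5,4)] -> total=15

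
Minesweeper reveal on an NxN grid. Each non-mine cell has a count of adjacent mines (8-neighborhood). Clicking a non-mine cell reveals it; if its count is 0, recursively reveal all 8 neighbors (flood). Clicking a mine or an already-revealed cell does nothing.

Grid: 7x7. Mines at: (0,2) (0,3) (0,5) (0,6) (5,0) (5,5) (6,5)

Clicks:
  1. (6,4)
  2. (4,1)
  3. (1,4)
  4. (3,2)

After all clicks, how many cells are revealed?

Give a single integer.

Click 1 (6,4) count=2: revealed 1 new [(6,4)] -> total=1
Click 2 (4,1) count=1: revealed 1 new [(4,1)] -> total=2
Click 3 (1,4) count=2: revealed 1 new [(1,4)] -> total=3
Click 4 (3,2) count=0: revealed 35 new [(0,0) (0,1) (1,0) (1,1) (1,2) (1,3) (1,5) (1,6) (2,0) (2,1) (2,2) (2,3) (2,4) (2,5) (2,6) (3,0) (3,1) (3,2) (3,3) (3,4) (3,5) (3,6) (4,0) (4,2) (4,3) (4,4) (4,5) (4,6) (5,1) (5,2) (5,3) (5,4) (6,1) (6,2) (6,3)] -> total=38

Answer: 38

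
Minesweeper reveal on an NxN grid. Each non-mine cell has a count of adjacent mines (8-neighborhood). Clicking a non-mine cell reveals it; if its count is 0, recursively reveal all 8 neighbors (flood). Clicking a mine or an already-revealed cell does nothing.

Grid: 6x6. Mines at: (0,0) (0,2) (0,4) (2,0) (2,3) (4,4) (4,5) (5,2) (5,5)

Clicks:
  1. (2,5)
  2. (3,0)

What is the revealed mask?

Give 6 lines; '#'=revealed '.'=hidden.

Answer: ......
....##
....##
#...##
......
......

Derivation:
Click 1 (2,5) count=0: revealed 6 new [(1,4) (1,5) (2,4) (2,5) (3,4) (3,5)] -> total=6
Click 2 (3,0) count=1: revealed 1 new [(3,0)] -> total=7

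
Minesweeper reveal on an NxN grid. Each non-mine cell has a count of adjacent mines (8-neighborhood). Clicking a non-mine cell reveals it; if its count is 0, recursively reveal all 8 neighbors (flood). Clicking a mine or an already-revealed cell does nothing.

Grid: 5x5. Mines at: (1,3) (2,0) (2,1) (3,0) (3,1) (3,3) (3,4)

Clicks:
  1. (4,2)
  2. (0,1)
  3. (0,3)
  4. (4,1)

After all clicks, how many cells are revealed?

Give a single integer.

Answer: 9

Derivation:
Click 1 (4,2) count=2: revealed 1 new [(4,2)] -> total=1
Click 2 (0,1) count=0: revealed 6 new [(0,0) (0,1) (0,2) (1,0) (1,1) (1,2)] -> total=7
Click 3 (0,3) count=1: revealed 1 new [(0,3)] -> total=8
Click 4 (4,1) count=2: revealed 1 new [(4,1)] -> total=9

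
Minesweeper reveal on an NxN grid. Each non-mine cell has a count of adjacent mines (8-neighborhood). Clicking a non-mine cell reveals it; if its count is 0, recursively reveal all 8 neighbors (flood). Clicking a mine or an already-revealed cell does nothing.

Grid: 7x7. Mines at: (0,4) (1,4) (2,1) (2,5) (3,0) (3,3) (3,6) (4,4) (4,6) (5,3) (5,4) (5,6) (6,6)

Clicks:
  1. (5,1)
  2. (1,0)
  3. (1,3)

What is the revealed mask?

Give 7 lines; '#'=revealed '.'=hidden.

Click 1 (5,1) count=0: revealed 9 new [(4,0) (4,1) (4,2) (5,0) (5,1) (5,2) (6,0) (6,1) (6,2)] -> total=9
Click 2 (1,0) count=1: revealed 1 new [(1,0)] -> total=10
Click 3 (1,3) count=2: revealed 1 new [(1,3)] -> total=11

Answer: .......
#..#...
.......
.......
###....
###....
###....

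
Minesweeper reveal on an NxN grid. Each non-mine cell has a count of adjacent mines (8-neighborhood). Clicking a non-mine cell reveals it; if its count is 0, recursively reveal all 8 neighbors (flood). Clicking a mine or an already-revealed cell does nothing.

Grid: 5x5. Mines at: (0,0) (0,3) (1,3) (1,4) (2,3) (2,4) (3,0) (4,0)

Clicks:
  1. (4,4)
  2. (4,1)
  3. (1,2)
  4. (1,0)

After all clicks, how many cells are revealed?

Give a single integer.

Answer: 10

Derivation:
Click 1 (4,4) count=0: revealed 8 new [(3,1) (3,2) (3,3) (3,4) (4,1) (4,2) (4,3) (4,4)] -> total=8
Click 2 (4,1) count=2: revealed 0 new [(none)] -> total=8
Click 3 (1,2) count=3: revealed 1 new [(1,2)] -> total=9
Click 4 (1,0) count=1: revealed 1 new [(1,0)] -> total=10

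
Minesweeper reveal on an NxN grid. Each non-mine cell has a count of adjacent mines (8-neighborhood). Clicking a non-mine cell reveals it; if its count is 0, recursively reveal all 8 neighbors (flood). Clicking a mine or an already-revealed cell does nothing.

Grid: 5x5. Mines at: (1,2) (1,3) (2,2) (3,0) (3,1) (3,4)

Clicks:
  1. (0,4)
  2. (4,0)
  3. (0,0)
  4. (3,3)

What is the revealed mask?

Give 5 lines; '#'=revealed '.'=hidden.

Answer: ##..#
##...
##...
...#.
#....

Derivation:
Click 1 (0,4) count=1: revealed 1 new [(0,4)] -> total=1
Click 2 (4,0) count=2: revealed 1 new [(4,0)] -> total=2
Click 3 (0,0) count=0: revealed 6 new [(0,0) (0,1) (1,0) (1,1) (2,0) (2,1)] -> total=8
Click 4 (3,3) count=2: revealed 1 new [(3,3)] -> total=9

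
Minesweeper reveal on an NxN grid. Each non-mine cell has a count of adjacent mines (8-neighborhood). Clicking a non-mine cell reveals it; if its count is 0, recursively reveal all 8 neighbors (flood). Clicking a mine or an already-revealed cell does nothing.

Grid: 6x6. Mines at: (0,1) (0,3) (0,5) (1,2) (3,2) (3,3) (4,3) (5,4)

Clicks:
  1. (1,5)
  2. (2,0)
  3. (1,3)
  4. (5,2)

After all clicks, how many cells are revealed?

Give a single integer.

Click 1 (1,5) count=1: revealed 1 new [(1,5)] -> total=1
Click 2 (2,0) count=0: revealed 12 new [(1,0) (1,1) (2,0) (2,1) (3,0) (3,1) (4,0) (4,1) (4,2) (5,0) (5,1) (5,2)] -> total=13
Click 3 (1,3) count=2: revealed 1 new [(1,3)] -> total=14
Click 4 (5,2) count=1: revealed 0 new [(none)] -> total=14

Answer: 14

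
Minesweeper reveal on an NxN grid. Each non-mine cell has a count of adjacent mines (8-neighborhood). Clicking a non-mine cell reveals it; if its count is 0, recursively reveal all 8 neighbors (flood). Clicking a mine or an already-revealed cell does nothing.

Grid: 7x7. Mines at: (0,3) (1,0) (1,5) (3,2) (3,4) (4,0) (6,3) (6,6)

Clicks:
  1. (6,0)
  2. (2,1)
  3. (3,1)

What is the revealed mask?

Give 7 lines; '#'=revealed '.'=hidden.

Answer: .......
.......
.#.....
.#.....
.......
###....
###....

Derivation:
Click 1 (6,0) count=0: revealed 6 new [(5,0) (5,1) (5,2) (6,0) (6,1) (6,2)] -> total=6
Click 2 (2,1) count=2: revealed 1 new [(2,1)] -> total=7
Click 3 (3,1) count=2: revealed 1 new [(3,1)] -> total=8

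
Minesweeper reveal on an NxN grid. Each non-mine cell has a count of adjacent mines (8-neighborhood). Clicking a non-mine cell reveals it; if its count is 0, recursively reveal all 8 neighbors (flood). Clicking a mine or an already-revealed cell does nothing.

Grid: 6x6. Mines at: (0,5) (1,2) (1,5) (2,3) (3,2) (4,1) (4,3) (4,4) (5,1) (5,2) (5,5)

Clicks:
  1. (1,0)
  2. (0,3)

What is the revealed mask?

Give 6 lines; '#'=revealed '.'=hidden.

Answer: ##.#..
##....
##....
##....
......
......

Derivation:
Click 1 (1,0) count=0: revealed 8 new [(0,0) (0,1) (1,0) (1,1) (2,0) (2,1) (3,0) (3,1)] -> total=8
Click 2 (0,3) count=1: revealed 1 new [(0,3)] -> total=9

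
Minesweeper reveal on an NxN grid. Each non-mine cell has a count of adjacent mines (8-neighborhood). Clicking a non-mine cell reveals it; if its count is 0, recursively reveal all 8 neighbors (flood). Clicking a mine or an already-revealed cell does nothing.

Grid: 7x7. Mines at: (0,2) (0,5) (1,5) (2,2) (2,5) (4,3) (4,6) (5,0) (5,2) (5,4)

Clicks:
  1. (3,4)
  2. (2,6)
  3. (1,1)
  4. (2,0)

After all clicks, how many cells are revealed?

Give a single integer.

Click 1 (3,4) count=2: revealed 1 new [(3,4)] -> total=1
Click 2 (2,6) count=2: revealed 1 new [(2,6)] -> total=2
Click 3 (1,1) count=2: revealed 1 new [(1,1)] -> total=3
Click 4 (2,0) count=0: revealed 9 new [(0,0) (0,1) (1,0) (2,0) (2,1) (3,0) (3,1) (4,0) (4,1)] -> total=12

Answer: 12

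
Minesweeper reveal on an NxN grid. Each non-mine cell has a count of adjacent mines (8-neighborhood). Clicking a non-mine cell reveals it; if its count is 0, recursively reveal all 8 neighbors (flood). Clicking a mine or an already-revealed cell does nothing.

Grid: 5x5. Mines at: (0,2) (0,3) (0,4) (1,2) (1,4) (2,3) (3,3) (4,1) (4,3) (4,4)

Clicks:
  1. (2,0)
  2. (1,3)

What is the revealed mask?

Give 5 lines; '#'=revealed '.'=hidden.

Answer: ##...
##.#.
##...
##...
.....

Derivation:
Click 1 (2,0) count=0: revealed 8 new [(0,0) (0,1) (1,0) (1,1) (2,0) (2,1) (3,0) (3,1)] -> total=8
Click 2 (1,3) count=6: revealed 1 new [(1,3)] -> total=9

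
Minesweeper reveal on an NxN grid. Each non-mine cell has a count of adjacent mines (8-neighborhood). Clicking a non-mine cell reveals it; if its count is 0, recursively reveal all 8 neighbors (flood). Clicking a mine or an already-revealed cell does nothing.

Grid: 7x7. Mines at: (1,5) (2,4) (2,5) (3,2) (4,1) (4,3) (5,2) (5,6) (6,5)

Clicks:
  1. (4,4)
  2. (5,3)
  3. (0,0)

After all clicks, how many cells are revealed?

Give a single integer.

Click 1 (4,4) count=1: revealed 1 new [(4,4)] -> total=1
Click 2 (5,3) count=2: revealed 1 new [(5,3)] -> total=2
Click 3 (0,0) count=0: revealed 16 new [(0,0) (0,1) (0,2) (0,3) (0,4) (1,0) (1,1) (1,2) (1,3) (1,4) (2,0) (2,1) (2,2) (2,3) (3,0) (3,1)] -> total=18

Answer: 18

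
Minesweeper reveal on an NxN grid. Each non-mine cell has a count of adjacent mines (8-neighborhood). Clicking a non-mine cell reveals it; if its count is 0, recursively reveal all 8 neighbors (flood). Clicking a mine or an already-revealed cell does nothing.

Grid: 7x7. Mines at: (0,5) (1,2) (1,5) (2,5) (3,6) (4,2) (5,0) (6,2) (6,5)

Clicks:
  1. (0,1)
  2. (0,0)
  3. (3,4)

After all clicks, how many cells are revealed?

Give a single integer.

Answer: 11

Derivation:
Click 1 (0,1) count=1: revealed 1 new [(0,1)] -> total=1
Click 2 (0,0) count=0: revealed 9 new [(0,0) (1,0) (1,1) (2,0) (2,1) (3,0) (3,1) (4,0) (4,1)] -> total=10
Click 3 (3,4) count=1: revealed 1 new [(3,4)] -> total=11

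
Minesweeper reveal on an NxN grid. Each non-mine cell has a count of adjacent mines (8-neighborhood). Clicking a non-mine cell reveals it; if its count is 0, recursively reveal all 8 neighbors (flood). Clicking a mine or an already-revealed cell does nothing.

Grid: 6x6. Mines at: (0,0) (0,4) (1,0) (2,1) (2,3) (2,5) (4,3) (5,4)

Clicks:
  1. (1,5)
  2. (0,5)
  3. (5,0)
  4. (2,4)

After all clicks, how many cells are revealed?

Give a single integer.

Answer: 12

Derivation:
Click 1 (1,5) count=2: revealed 1 new [(1,5)] -> total=1
Click 2 (0,5) count=1: revealed 1 new [(0,5)] -> total=2
Click 3 (5,0) count=0: revealed 9 new [(3,0) (3,1) (3,2) (4,0) (4,1) (4,2) (5,0) (5,1) (5,2)] -> total=11
Click 4 (2,4) count=2: revealed 1 new [(2,4)] -> total=12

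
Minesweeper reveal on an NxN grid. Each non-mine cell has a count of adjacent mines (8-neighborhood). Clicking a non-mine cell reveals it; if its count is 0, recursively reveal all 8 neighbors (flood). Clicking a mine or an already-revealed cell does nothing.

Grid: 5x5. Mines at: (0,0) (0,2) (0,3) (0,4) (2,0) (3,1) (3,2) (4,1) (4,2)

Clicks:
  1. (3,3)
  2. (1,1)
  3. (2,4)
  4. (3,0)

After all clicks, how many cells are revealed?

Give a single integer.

Click 1 (3,3) count=2: revealed 1 new [(3,3)] -> total=1
Click 2 (1,1) count=3: revealed 1 new [(1,1)] -> total=2
Click 3 (2,4) count=0: revealed 7 new [(1,3) (1,4) (2,3) (2,4) (3,4) (4,3) (4,4)] -> total=9
Click 4 (3,0) count=3: revealed 1 new [(3,0)] -> total=10

Answer: 10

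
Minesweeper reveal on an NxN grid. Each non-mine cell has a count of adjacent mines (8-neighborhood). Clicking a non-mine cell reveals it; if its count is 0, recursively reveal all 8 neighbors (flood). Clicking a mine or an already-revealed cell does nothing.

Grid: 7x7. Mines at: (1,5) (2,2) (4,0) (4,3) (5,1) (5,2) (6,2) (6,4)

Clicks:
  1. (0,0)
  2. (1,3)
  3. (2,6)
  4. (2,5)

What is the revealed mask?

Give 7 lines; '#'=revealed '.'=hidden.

Answer: #####..
#####..
##...##
##.....
.......
.......
.......

Derivation:
Click 1 (0,0) count=0: revealed 14 new [(0,0) (0,1) (0,2) (0,3) (0,4) (1,0) (1,1) (1,2) (1,3) (1,4) (2,0) (2,1) (3,0) (3,1)] -> total=14
Click 2 (1,3) count=1: revealed 0 new [(none)] -> total=14
Click 3 (2,6) count=1: revealed 1 new [(2,6)] -> total=15
Click 4 (2,5) count=1: revealed 1 new [(2,5)] -> total=16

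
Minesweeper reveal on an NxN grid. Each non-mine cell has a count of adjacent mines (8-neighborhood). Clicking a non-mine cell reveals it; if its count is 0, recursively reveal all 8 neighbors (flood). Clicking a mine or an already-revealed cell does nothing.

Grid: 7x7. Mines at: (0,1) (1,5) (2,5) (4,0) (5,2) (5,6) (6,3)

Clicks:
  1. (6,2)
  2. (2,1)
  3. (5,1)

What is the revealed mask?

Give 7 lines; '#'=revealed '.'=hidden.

Click 1 (6,2) count=2: revealed 1 new [(6,2)] -> total=1
Click 2 (2,1) count=0: revealed 27 new [(0,2) (0,3) (0,4) (1,0) (1,1) (1,2) (1,3) (1,4) (2,0) (2,1) (2,2) (2,3) (2,4) (3,0) (3,1) (3,2) (3,3) (3,4) (3,5) (4,1) (4,2) (4,3) (4,4) (4,5) (5,3) (5,4) (5,5)] -> total=28
Click 3 (5,1) count=2: revealed 1 new [(5,1)] -> total=29

Answer: ..###..
#####..
#####..
######.
.#####.
.#.###.
..#....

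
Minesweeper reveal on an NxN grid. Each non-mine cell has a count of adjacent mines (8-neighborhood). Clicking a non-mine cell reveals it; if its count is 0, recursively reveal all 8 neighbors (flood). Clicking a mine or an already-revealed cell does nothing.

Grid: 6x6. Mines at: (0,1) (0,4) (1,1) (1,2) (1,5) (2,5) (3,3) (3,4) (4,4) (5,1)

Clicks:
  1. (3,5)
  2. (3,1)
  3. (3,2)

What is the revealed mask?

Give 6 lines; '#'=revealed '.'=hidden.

Answer: ......
......
###...
###..#
###...
......

Derivation:
Click 1 (3,5) count=3: revealed 1 new [(3,5)] -> total=1
Click 2 (3,1) count=0: revealed 9 new [(2,0) (2,1) (2,2) (3,0) (3,1) (3,2) (4,0) (4,1) (4,2)] -> total=10
Click 3 (3,2) count=1: revealed 0 new [(none)] -> total=10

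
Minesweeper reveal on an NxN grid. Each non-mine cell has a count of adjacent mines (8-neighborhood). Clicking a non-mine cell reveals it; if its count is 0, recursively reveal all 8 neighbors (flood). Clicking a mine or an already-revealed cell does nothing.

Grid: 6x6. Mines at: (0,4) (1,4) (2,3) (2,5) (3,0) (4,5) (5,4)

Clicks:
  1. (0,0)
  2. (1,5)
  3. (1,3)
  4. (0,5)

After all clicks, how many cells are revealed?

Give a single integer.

Answer: 13

Derivation:
Click 1 (0,0) count=0: revealed 11 new [(0,0) (0,1) (0,2) (0,3) (1,0) (1,1) (1,2) (1,3) (2,0) (2,1) (2,2)] -> total=11
Click 2 (1,5) count=3: revealed 1 new [(1,5)] -> total=12
Click 3 (1,3) count=3: revealed 0 new [(none)] -> total=12
Click 4 (0,5) count=2: revealed 1 new [(0,5)] -> total=13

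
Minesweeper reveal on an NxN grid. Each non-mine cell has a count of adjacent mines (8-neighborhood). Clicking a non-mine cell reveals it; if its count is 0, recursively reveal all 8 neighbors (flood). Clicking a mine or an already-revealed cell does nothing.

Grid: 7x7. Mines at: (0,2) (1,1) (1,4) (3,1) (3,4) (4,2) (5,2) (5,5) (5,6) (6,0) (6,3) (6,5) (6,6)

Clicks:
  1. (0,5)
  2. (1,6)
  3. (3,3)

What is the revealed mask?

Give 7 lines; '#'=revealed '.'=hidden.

Answer: .....##
.....##
.....##
...#.##
.....##
.......
.......

Derivation:
Click 1 (0,5) count=1: revealed 1 new [(0,5)] -> total=1
Click 2 (1,6) count=0: revealed 9 new [(0,6) (1,5) (1,6) (2,5) (2,6) (3,5) (3,6) (4,5) (4,6)] -> total=10
Click 3 (3,3) count=2: revealed 1 new [(3,3)] -> total=11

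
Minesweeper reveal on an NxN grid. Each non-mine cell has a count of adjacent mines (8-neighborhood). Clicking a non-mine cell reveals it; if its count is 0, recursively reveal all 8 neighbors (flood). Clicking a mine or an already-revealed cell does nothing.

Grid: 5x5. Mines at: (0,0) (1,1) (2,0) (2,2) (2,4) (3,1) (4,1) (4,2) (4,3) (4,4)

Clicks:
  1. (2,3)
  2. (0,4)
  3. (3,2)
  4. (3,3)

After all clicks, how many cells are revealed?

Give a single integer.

Click 1 (2,3) count=2: revealed 1 new [(2,3)] -> total=1
Click 2 (0,4) count=0: revealed 6 new [(0,2) (0,3) (0,4) (1,2) (1,3) (1,4)] -> total=7
Click 3 (3,2) count=5: revealed 1 new [(3,2)] -> total=8
Click 4 (3,3) count=5: revealed 1 new [(3,3)] -> total=9

Answer: 9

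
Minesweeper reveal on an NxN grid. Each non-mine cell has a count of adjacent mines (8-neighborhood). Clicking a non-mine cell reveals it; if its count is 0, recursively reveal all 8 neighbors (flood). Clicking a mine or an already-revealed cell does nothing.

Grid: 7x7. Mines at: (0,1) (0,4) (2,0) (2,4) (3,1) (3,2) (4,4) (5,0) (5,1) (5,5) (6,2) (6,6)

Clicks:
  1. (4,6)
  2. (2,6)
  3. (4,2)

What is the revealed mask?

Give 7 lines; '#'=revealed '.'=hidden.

Click 1 (4,6) count=1: revealed 1 new [(4,6)] -> total=1
Click 2 (2,6) count=0: revealed 9 new [(0,5) (0,6) (1,5) (1,6) (2,5) (2,6) (3,5) (3,6) (4,5)] -> total=10
Click 3 (4,2) count=3: revealed 1 new [(4,2)] -> total=11

Answer: .....##
.....##
.....##
.....##
..#..##
.......
.......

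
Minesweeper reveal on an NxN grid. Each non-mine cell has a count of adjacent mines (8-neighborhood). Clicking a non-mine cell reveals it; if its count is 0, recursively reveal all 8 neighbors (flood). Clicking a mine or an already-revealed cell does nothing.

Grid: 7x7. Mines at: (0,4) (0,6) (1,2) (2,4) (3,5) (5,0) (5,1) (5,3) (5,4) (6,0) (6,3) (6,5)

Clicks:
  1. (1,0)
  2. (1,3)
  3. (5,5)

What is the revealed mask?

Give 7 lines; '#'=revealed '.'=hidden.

Answer: ##.....
##.#...
####...
####...
####...
.....#.
.......

Derivation:
Click 1 (1,0) count=0: revealed 16 new [(0,0) (0,1) (1,0) (1,1) (2,0) (2,1) (2,2) (2,3) (3,0) (3,1) (3,2) (3,3) (4,0) (4,1) (4,2) (4,3)] -> total=16
Click 2 (1,3) count=3: revealed 1 new [(1,3)] -> total=17
Click 3 (5,5) count=2: revealed 1 new [(5,5)] -> total=18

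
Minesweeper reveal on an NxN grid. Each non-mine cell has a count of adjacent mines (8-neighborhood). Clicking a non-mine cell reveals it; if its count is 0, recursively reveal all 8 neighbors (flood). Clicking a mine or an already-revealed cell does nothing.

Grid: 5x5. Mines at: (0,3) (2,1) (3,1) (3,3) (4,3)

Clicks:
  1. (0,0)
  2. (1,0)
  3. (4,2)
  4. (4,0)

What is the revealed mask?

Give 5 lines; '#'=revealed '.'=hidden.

Answer: ###..
###..
.....
.....
#.#..

Derivation:
Click 1 (0,0) count=0: revealed 6 new [(0,0) (0,1) (0,2) (1,0) (1,1) (1,2)] -> total=6
Click 2 (1,0) count=1: revealed 0 new [(none)] -> total=6
Click 3 (4,2) count=3: revealed 1 new [(4,2)] -> total=7
Click 4 (4,0) count=1: revealed 1 new [(4,0)] -> total=8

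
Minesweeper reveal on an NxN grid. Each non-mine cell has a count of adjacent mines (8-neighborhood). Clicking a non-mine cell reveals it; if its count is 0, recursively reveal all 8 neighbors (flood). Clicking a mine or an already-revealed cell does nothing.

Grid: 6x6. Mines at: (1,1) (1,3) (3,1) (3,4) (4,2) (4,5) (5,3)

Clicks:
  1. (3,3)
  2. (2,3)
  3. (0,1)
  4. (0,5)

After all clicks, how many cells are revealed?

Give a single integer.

Answer: 9

Derivation:
Click 1 (3,3) count=2: revealed 1 new [(3,3)] -> total=1
Click 2 (2,3) count=2: revealed 1 new [(2,3)] -> total=2
Click 3 (0,1) count=1: revealed 1 new [(0,1)] -> total=3
Click 4 (0,5) count=0: revealed 6 new [(0,4) (0,5) (1,4) (1,5) (2,4) (2,5)] -> total=9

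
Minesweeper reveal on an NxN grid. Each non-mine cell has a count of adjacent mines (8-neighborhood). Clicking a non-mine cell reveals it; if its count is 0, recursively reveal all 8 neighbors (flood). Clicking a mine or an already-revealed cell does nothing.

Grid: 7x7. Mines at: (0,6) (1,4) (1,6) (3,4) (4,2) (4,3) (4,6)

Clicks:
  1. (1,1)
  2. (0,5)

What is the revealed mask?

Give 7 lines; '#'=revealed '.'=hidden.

Answer: ####.#.
####...
####...
####...
##.....
#######
#######

Derivation:
Click 1 (1,1) count=0: revealed 32 new [(0,0) (0,1) (0,2) (0,3) (1,0) (1,1) (1,2) (1,3) (2,0) (2,1) (2,2) (2,3) (3,0) (3,1) (3,2) (3,3) (4,0) (4,1) (5,0) (5,1) (5,2) (5,3) (5,4) (5,5) (5,6) (6,0) (6,1) (6,2) (6,3) (6,4) (6,5) (6,6)] -> total=32
Click 2 (0,5) count=3: revealed 1 new [(0,5)] -> total=33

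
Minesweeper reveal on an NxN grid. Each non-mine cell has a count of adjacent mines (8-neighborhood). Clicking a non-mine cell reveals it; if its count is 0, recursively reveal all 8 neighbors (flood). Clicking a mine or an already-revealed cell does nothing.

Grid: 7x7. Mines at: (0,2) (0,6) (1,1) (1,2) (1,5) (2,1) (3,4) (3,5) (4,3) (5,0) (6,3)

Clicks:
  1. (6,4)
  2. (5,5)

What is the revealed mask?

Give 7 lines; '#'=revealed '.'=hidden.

Answer: .......
.......
.......
.......
....###
....###
....###

Derivation:
Click 1 (6,4) count=1: revealed 1 new [(6,4)] -> total=1
Click 2 (5,5) count=0: revealed 8 new [(4,4) (4,5) (4,6) (5,4) (5,5) (5,6) (6,5) (6,6)] -> total=9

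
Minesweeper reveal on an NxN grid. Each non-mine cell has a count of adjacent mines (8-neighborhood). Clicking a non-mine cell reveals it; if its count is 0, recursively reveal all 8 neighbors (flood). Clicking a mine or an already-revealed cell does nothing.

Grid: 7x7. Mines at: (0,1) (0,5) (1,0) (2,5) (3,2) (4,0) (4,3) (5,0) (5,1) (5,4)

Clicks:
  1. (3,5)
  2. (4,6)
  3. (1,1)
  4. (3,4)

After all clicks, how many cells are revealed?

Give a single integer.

Answer: 10

Derivation:
Click 1 (3,5) count=1: revealed 1 new [(3,5)] -> total=1
Click 2 (4,6) count=0: revealed 7 new [(3,6) (4,5) (4,6) (5,5) (5,6) (6,5) (6,6)] -> total=8
Click 3 (1,1) count=2: revealed 1 new [(1,1)] -> total=9
Click 4 (3,4) count=2: revealed 1 new [(3,4)] -> total=10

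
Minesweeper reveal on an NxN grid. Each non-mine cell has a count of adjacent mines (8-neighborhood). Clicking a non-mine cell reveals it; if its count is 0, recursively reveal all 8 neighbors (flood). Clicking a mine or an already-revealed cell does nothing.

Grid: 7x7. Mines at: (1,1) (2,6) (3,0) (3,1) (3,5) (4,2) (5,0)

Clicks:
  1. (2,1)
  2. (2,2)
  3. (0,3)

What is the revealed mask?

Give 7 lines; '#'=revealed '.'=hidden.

Click 1 (2,1) count=3: revealed 1 new [(2,1)] -> total=1
Click 2 (2,2) count=2: revealed 1 new [(2,2)] -> total=2
Click 3 (0,3) count=0: revealed 16 new [(0,2) (0,3) (0,4) (0,5) (0,6) (1,2) (1,3) (1,4) (1,5) (1,6) (2,3) (2,4) (2,5) (3,2) (3,3) (3,4)] -> total=18

Answer: ..#####
..#####
.#####.
..###..
.......
.......
.......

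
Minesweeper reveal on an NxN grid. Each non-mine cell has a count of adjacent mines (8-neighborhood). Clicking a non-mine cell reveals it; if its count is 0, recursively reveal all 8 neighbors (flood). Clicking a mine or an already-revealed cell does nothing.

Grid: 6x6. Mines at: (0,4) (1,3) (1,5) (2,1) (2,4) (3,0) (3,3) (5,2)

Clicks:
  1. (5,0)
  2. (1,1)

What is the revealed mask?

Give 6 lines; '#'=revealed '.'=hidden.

Click 1 (5,0) count=0: revealed 4 new [(4,0) (4,1) (5,0) (5,1)] -> total=4
Click 2 (1,1) count=1: revealed 1 new [(1,1)] -> total=5

Answer: ......
.#....
......
......
##....
##....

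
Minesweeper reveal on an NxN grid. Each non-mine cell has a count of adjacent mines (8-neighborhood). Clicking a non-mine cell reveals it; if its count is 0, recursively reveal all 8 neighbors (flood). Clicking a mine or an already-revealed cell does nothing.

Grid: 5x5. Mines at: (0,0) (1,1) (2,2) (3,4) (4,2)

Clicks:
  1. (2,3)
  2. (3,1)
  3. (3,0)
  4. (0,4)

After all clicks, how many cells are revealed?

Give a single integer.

Click 1 (2,3) count=2: revealed 1 new [(2,3)] -> total=1
Click 2 (3,1) count=2: revealed 1 new [(3,1)] -> total=2
Click 3 (3,0) count=0: revealed 5 new [(2,0) (2,1) (3,0) (4,0) (4,1)] -> total=7
Click 4 (0,4) count=0: revealed 7 new [(0,2) (0,3) (0,4) (1,2) (1,3) (1,4) (2,4)] -> total=14

Answer: 14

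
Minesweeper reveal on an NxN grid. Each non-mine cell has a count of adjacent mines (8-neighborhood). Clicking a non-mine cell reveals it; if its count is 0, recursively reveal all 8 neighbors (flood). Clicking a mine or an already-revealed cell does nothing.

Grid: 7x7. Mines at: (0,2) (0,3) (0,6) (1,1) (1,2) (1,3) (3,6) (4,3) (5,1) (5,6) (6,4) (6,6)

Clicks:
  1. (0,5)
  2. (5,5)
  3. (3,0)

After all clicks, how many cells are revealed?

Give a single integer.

Answer: 11

Derivation:
Click 1 (0,5) count=1: revealed 1 new [(0,5)] -> total=1
Click 2 (5,5) count=3: revealed 1 new [(5,5)] -> total=2
Click 3 (3,0) count=0: revealed 9 new [(2,0) (2,1) (2,2) (3,0) (3,1) (3,2) (4,0) (4,1) (4,2)] -> total=11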